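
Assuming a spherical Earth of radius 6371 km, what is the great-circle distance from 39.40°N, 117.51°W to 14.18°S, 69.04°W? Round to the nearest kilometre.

Δλ = -69.04 − -117.51 = 48.47°.
Δφ = -14.18 − 39.40 = -53.58°.
a = sin²(Δφ/2) + cos φ₁ · cos φ₂ · sin²(Δλ/2) = 0.329384.
c = 2·atan2(√a, √(1−a)) = 1.22257 rad → d = 6371·c ≈ 7788.99 km.

7789 km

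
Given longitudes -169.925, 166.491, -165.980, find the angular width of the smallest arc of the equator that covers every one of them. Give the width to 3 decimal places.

27.529°

Sort the longitudes: -169.925°, -165.980°, +166.491°.
Eastward gaps between consecutive values (wrapping around): 3.945°, 332.471°, 23.584°.
Largest gap = 332.471° ⇒ minimal covering band is its complement: 360° − 332.471° = 27.529°.
Band runs from +166.491° eastward to -165.980°, crossing the antimeridian.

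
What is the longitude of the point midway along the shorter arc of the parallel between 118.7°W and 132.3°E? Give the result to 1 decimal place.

Signed shortest Δλ from -118.7° to +132.3° is -109.0°.
Midpoint longitude = -118.7° + (-109.0°)/2 = -118.7° − 54.5° = -173.2°.
(The naïve average (-118.7 + +132.3)/2 = 6.8° is on the wrong side of the globe.)

173.2°W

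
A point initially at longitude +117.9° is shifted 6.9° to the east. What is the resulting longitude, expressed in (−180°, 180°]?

Start at +117.9°; shift +6.9° → +124.8°.
+124.8° already lies in (−180°, 180°].

+124.8°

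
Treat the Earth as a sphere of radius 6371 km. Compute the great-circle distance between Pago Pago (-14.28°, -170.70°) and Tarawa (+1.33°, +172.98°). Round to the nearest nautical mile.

Δλ = 172.98 − -170.70 = 343.68°; wrapped into (−180°, 180°]: -16.32°.
Δφ = 1.33 − -14.28 = 15.61°.
a = sin²(Δφ/2) + cos φ₁ · cos φ₂ · sin²(Δλ/2) = 0.037961.
c = 2·atan2(√a, √(1−a)) = 0.39218 rad → d = 6371·c ≈ 2498.57 km ≈ 1349.12 nmi.

1349 nmi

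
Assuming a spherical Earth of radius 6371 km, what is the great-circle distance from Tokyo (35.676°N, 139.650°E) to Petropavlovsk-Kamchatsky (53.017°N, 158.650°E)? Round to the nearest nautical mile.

Δλ = 158.650 − 139.650 = 19.000°.
Δφ = 53.017 − 35.676 = 17.341°.
a = sin²(Δφ/2) + cos φ₁ · cos φ₂ · sin²(Δλ/2) = 0.036038.
c = 2·atan2(√a, √(1−a)) = 0.38199 rad → d = 6371·c ≈ 2433.67 km ≈ 1314.08 nmi.

1314 nmi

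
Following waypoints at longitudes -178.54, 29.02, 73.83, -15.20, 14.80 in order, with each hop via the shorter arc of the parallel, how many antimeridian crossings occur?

Leg 1: -178.54° → +29.02°, shortest Δλ = -152.44° (west) — crosses 180°.
Leg 2: +29.02° → +73.83°, shortest Δλ = 44.81° (east) — does not cross 180°.
Leg 3: +73.83° → -15.20°, shortest Δλ = -89.03° (west) — does not cross 180°.
Leg 4: -15.20° → +14.80°, shortest Δλ = 30.0° (east) — does not cross 180°.
Total crossings: 1.

1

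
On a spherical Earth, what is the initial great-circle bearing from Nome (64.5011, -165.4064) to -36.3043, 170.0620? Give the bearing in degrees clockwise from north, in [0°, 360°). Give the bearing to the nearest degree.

200°

Δλ = 170.0620 − -165.4064 = 335.4684°; wrapped into (−180°, 180°]: -24.5316°.
θ = atan2( sin Δλ · cos φ₂ , cos φ₁ · sin φ₂ − sin φ₁ · cos φ₂ · cos Δλ )
  = atan2(-0.33460, -0.91661) = -159.946° → normalised to [0°, 360°): 200.054°.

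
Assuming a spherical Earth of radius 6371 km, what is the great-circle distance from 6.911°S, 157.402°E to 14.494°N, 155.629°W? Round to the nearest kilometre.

5700 km

Δλ = -155.629 − 157.402 = -313.031°; wrapped into (−180°, 180°]: 46.969°.
Δφ = 14.494 − -6.911 = 21.405°.
a = sin²(Δφ/2) + cos φ₁ · cos φ₂ · sin²(Δλ/2) = 0.187120.
c = 2·atan2(√a, √(1−a)) = 0.89469 rad → d = 6371·c ≈ 5700.07 km.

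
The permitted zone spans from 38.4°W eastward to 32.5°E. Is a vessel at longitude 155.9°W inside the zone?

Band width going east from -38.4° to +32.5°: ((32.5 − -38.4) mod 360) = 70.9°.
Offset of -155.9° east of the west edge: ((-155.9 − -38.4) mod 360) = 242.5°.
242.5° > 70.9° ⇒ outside.

No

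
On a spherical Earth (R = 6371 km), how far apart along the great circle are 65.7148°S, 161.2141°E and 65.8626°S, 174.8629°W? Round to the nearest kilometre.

1084 km

Δλ = -174.8629 − 161.2141 = -336.0770°; wrapped into (−180°, 180°]: 23.9230°.
Δφ = -65.8626 − -65.7148 = -0.1478°.
a = sin²(Δφ/2) + cos φ₁ · cos φ₂ · sin²(Δλ/2) = 0.007226.
c = 2·atan2(√a, √(1−a)) = 0.17022 rad → d = 6371·c ≈ 1084.44 km.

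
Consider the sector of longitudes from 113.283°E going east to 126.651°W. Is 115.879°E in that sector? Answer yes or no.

Band width going east from +113.283° to -126.651°: ((-126.651 − 113.283) mod 360) = 120.066°.
Offset of +115.879° east of the west edge: ((115.879 − 113.283) mod 360) = 2.596°.
2.596° ≤ 120.066° ⇒ inside.

Yes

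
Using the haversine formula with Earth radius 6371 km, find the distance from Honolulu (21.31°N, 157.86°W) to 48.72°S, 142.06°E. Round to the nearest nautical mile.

5288 nmi

Δλ = 142.06 − -157.86 = 299.92°; wrapped into (−180°, 180°]: -60.08°.
Δφ = -48.72 − 21.31 = -70.03°.
a = sin²(Δφ/2) + cos φ₁ · cos φ₂ · sin²(Δλ/2) = 0.483266.
c = 2·atan2(√a, √(1−a)) = 1.53732 rad → d = 6371·c ≈ 9794.27 km ≈ 5288.48 nmi.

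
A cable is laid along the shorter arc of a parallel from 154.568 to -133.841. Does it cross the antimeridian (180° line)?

Yes

Naïve |-133.841 − 154.568| = 288.409° > 180°, so the shorter arc goes the other way round — across 180°.
Signed shortest Δλ = ((-133.841 − 154.568 + 180) mod 360) − 180 = 71.591°.
Going east by 71.591° from +154.568° passes through 180° before reaching -133.841°.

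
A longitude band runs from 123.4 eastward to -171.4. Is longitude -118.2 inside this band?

Band width going east from +123.4° to -171.4°: ((-171.4 − 123.4) mod 360) = 65.2°.
Offset of -118.2° east of the west edge: ((-118.2 − 123.4) mod 360) = 118.4°.
118.4° > 65.2° ⇒ outside.

No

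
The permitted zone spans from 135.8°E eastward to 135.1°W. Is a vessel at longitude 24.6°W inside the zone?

Band width going east from +135.8° to -135.1°: ((-135.1 − 135.8) mod 360) = 89.1°.
Offset of -24.6° east of the west edge: ((-24.6 − 135.8) mod 360) = 199.6°.
199.6° > 89.1° ⇒ outside.

No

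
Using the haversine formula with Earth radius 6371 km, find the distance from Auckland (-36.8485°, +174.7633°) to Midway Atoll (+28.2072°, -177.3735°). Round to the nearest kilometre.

Δλ = -177.3735 − 174.7633 = -352.1368°; wrapped into (−180°, 180°]: 7.8632°.
Δφ = 28.2072 − -36.8485 = 65.0557°.
a = sin²(Δφ/2) + cos φ₁ · cos φ₂ · sin²(Δλ/2) = 0.292447.
c = 2·atan2(√a, √(1−a)) = 1.14274 rad → d = 6371·c ≈ 7280.37 km.

7280 km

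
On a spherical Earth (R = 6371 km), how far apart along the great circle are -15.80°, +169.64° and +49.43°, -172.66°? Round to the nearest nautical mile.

Δλ = -172.66 − 169.64 = -342.30°; wrapped into (−180°, 180°]: 17.70°.
Δφ = 49.43 − -15.80 = 65.23°.
a = sin²(Δφ/2) + cos φ₁ · cos φ₂ · sin²(Δλ/2) = 0.305324.
c = 2·atan2(√a, √(1−a)) = 1.17087 rad → d = 6371·c ≈ 7459.60 km ≈ 4027.86 nmi.

4028 nmi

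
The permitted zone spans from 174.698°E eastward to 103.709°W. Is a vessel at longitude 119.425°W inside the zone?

Band width going east from +174.698° to -103.709°: ((-103.709 − 174.698) mod 360) = 81.593°.
Offset of -119.425° east of the west edge: ((-119.425 − 174.698) mod 360) = 65.877°.
65.877° ≤ 81.593° ⇒ inside.

Yes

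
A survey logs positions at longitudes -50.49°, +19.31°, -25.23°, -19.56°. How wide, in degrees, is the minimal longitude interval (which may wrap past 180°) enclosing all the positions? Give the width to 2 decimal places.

Sort the longitudes: -50.49°, -25.23°, -19.56°, +19.31°.
Eastward gaps between consecutive values (wrapping around): 25.26°, 5.67°, 38.87°, 290.20°.
Largest gap = 290.20° ⇒ minimal covering band is its complement: 360° − 290.20° = 69.80°.
Band runs from -50.49° eastward to +19.31°.

69.80°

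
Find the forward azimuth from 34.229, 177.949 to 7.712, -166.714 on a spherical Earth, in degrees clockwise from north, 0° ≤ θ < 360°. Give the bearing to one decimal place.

148.4°

Δλ = -166.714 − 177.949 = -344.663°; wrapped into (−180°, 180°]: 15.337°.
θ = atan2( sin Δλ · cos φ₂ , cos φ₁ · sin φ₂ − sin φ₁ · cos φ₂ · cos Δλ )
  = atan2(0.26210, -0.42661) = 148.434° → normalised to [0°, 360°): 148.434°.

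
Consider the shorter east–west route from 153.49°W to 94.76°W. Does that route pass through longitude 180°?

Signed shortest Δλ = ((-94.76 − -153.49 + 180) mod 360) − 180 = 58.73°.
Going east by 58.73° from -153.49° reaches -94.76° without touching 180°.

No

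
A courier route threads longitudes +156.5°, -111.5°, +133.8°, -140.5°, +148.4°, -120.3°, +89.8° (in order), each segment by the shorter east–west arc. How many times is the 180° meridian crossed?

6

Leg 1: +156.5° → -111.5°, shortest Δλ = 92.0° (east) — crosses 180°.
Leg 2: -111.5° → +133.8°, shortest Δλ = -114.7° (west) — crosses 180°.
Leg 3: +133.8° → -140.5°, shortest Δλ = 85.7° (east) — crosses 180°.
Leg 4: -140.5° → +148.4°, shortest Δλ = -71.1° (west) — crosses 180°.
Leg 5: +148.4° → -120.3°, shortest Δλ = 91.3° (east) — crosses 180°.
Leg 6: -120.3° → +89.8°, shortest Δλ = -149.9° (west) — crosses 180°.
Total crossings: 6.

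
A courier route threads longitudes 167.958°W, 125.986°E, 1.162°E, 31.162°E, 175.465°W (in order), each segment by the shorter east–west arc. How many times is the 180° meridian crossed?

Leg 1: -167.958° → +125.986°, shortest Δλ = -66.056° (west) — crosses 180°.
Leg 2: +125.986° → +1.162°, shortest Δλ = -124.824° (west) — does not cross 180°.
Leg 3: +1.162° → +31.162°, shortest Δλ = 30.0° (east) — does not cross 180°.
Leg 4: +31.162° → -175.465°, shortest Δλ = 153.373° (east) — crosses 180°.
Total crossings: 2.

2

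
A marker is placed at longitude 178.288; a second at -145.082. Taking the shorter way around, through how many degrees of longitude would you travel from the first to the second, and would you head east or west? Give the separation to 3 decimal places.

36.630° east

Raw difference: -145.082 − 178.288 = -323.37°.
Normalise into (−180°, 180°]: -323.37° + 360° = 36.63°.
Positive ⇒ the second point lies to the east; separation 36.630°.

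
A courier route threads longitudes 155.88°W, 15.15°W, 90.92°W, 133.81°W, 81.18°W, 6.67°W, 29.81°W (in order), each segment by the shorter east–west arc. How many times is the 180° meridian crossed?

Leg 1: -155.88° → -15.15°, shortest Δλ = 140.73° (east) — does not cross 180°.
Leg 2: -15.15° → -90.92°, shortest Δλ = -75.77° (west) — does not cross 180°.
Leg 3: -90.92° → -133.81°, shortest Δλ = -42.89° (west) — does not cross 180°.
Leg 4: -133.81° → -81.18°, shortest Δλ = 52.63° (east) — does not cross 180°.
Leg 5: -81.18° → -6.67°, shortest Δλ = 74.51° (east) — does not cross 180°.
Leg 6: -6.67° → -29.81°, shortest Δλ = -23.14° (west) — does not cross 180°.
Total crossings: 0.

0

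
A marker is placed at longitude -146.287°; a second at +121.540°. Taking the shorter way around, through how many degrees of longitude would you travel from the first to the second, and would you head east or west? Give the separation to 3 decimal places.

92.173° west

Raw difference: 121.540 − -146.287 = 267.827°.
Normalise into (−180°, 180°]: 267.827° − 360° = -92.173°.
Negative ⇒ the second point lies to the west; separation 92.173°.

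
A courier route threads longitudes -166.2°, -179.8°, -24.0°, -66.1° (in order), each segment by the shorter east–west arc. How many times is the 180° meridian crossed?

0

Leg 1: -166.2° → -179.8°, shortest Δλ = -13.6° (west) — does not cross 180°.
Leg 2: -179.8° → -24.0°, shortest Δλ = 155.8° (east) — does not cross 180°.
Leg 3: -24.0° → -66.1°, shortest Δλ = -42.1° (west) — does not cross 180°.
Total crossings: 0.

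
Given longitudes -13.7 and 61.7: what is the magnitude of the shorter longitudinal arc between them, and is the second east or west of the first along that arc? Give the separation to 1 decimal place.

75.4° east

Raw difference: 61.7 − -13.7 = 75.4°.
Normalise into (−180°, 180°]: 75.4° stays 75.4°.
Positive ⇒ the second point lies to the east; separation 75.4°.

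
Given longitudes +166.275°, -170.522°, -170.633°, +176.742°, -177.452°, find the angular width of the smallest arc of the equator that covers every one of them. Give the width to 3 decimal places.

23.203°

Sort the longitudes: -177.452°, -170.633°, -170.522°, +166.275°, +176.742°.
Eastward gaps between consecutive values (wrapping around): 6.819°, 0.111°, 336.797°, 10.467°, 5.806°.
Largest gap = 336.797° ⇒ minimal covering band is its complement: 360° − 336.797° = 23.203°.
Band runs from +166.275° eastward to -170.522°, crossing the antimeridian.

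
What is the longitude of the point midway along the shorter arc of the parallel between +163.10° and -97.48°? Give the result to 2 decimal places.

Signed shortest Δλ from +163.10° to -97.48° is +99.42°.
Midpoint longitude = +163.10° + (+99.42°)/2 = +163.10° + 49.71° = +212.81°.
Normalise into (−180°, 180°]: -147.19°.
(The naïve average (+163.10 + -97.48)/2 = 32.81° is on the wrong side of the globe.)

-147.19°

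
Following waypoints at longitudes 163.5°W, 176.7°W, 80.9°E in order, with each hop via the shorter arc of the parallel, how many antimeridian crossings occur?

Leg 1: -163.5° → -176.7°, shortest Δλ = -13.2° (west) — does not cross 180°.
Leg 2: -176.7° → +80.9°, shortest Δλ = -102.4° (west) — crosses 180°.
Total crossings: 1.

1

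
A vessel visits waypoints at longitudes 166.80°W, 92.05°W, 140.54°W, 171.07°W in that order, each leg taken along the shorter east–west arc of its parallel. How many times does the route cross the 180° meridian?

Leg 1: -166.80° → -92.05°, shortest Δλ = 74.75° (east) — does not cross 180°.
Leg 2: -92.05° → -140.54°, shortest Δλ = -48.49° (west) — does not cross 180°.
Leg 3: -140.54° → -171.07°, shortest Δλ = -30.53° (west) — does not cross 180°.
Total crossings: 0.

0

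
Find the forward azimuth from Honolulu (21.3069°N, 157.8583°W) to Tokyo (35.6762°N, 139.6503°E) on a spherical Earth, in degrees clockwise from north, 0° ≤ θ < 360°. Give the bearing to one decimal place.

299.5°

Δλ = 139.6503 − -157.8583 = 297.5086°; wrapped into (−180°, 180°]: -62.4914°.
θ = atan2( sin Δλ · cos φ₂ , cos φ₁ · sin φ₂ − sin φ₁ · cos φ₂ · cos Δλ )
  = atan2(-0.72049, 0.40701) = -60.538° → normalised to [0°, 360°): 299.462°.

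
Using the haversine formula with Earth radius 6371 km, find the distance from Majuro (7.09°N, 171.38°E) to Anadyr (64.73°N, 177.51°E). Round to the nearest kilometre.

6428 km

Δλ = 177.51 − 171.38 = 6.13°.
Δφ = 64.73 − 7.09 = 57.64°.
a = sin²(Δφ/2) + cos φ₁ · cos φ₂ · sin²(Δλ/2) = 0.233592.
c = 2·atan2(√a, √(1−a)) = 1.00887 rad → d = 6371·c ≈ 6427.53 km.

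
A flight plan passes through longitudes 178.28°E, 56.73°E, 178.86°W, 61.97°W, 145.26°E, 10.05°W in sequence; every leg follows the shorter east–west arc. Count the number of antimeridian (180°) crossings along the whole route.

Leg 1: +178.28° → +56.73°, shortest Δλ = -121.55° (west) — does not cross 180°.
Leg 2: +56.73° → -178.86°, shortest Δλ = 124.41° (east) — crosses 180°.
Leg 3: -178.86° → -61.97°, shortest Δλ = 116.89° (east) — does not cross 180°.
Leg 4: -61.97° → +145.26°, shortest Δλ = -152.77° (west) — crosses 180°.
Leg 5: +145.26° → -10.05°, shortest Δλ = -155.31° (west) — does not cross 180°.
Total crossings: 2.

2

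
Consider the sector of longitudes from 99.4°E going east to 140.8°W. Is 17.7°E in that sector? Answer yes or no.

Band width going east from +99.4° to -140.8°: ((-140.8 − 99.4) mod 360) = 119.8°.
Offset of +17.7° east of the west edge: ((17.7 − 99.4) mod 360) = 278.3°.
278.3° > 119.8° ⇒ outside.

No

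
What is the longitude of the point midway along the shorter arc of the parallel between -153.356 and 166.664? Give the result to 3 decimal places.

Signed shortest Δλ from -153.356° to +166.664° is -39.980°.
Midpoint longitude = -153.356° + (-39.980°)/2 = -153.356° − 19.990° = -173.346°.
(The naïve average (-153.356 + +166.664)/2 = 6.654° is on the wrong side of the globe.)

-173.346°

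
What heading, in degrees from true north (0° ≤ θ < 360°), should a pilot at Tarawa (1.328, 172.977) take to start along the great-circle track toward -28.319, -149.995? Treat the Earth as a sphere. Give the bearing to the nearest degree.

133°

Δλ = -149.995 − 172.977 = -322.972°; wrapped into (−180°, 180°]: 37.028°.
θ = atan2( sin Δλ · cos φ₂ , cos φ₁ · sin φ₂ − sin φ₁ · cos φ₂ · cos Δλ )
  = atan2(0.53013, -0.49054) = 132.779° → normalised to [0°, 360°): 132.779°.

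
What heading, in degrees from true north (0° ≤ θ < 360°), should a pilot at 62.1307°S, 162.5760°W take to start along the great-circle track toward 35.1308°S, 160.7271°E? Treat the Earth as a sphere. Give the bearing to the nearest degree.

Δλ = 160.7271 − -162.5760 = 323.3031°; wrapped into (−180°, 180°]: -36.6969°.
θ = atan2( sin Δλ · cos φ₂ , cos φ₁ · sin φ₂ − sin φ₁ · cos φ₂ · cos Δλ )
  = atan2(-0.48873, 0.31070) = -57.555° → normalised to [0°, 360°): 302.445°.

302°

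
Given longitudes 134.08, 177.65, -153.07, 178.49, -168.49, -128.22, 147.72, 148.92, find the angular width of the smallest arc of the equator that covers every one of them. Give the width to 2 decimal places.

Sort the longitudes: -168.49°, -153.07°, -128.22°, +134.08°, +147.72°, +148.92°, +177.65°, +178.49°.
Eastward gaps between consecutive values (wrapping around): 15.42°, 24.85°, 262.30°, 13.64°, 1.20°, 28.73°, 0.84°, 13.02°.
Largest gap = 262.30° ⇒ minimal covering band is its complement: 360° − 262.30° = 97.70°.
Band runs from +134.08° eastward to -128.22°, crossing the antimeridian.

97.70°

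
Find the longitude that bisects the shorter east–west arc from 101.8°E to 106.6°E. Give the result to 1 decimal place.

Signed shortest Δλ from +101.8° to +106.6° is +4.8°.
Midpoint longitude = +101.8° + (+4.8°)/2 = +101.8° + 2.4° = +104.2°.

104.2°E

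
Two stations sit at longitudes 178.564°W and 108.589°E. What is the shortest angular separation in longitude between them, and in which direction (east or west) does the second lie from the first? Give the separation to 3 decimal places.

Raw difference: 108.589 − -178.564 = 287.153°.
Normalise into (−180°, 180°]: 287.153° − 360° = -72.847°.
Negative ⇒ the second point lies to the west; separation 72.847°.

72.847° west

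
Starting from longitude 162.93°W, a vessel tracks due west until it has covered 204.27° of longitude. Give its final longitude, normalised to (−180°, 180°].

Start at -162.93°; shift −204.27° → -367.20°.
-367.20° lies outside (−180°, 180°]; add 360° → -7.20°.

7.20°W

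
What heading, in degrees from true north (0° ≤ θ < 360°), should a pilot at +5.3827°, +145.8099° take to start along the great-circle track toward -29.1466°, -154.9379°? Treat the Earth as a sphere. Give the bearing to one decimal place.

Δλ = -154.9379 − 145.8099 = -300.7478°; wrapped into (−180°, 180°]: 59.2522°.
θ = atan2( sin Δλ · cos φ₂ , cos φ₁ · sin φ₂ − sin φ₁ · cos φ₂ · cos Δλ )
  = atan2(0.75060, -0.52679) = 125.062° → normalised to [0°, 360°): 125.062°.

125.1°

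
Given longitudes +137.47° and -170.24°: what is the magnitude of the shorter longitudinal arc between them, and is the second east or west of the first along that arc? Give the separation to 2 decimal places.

Raw difference: -170.24 − 137.47 = -307.71°.
Normalise into (−180°, 180°]: -307.71° + 360° = 52.29°.
Positive ⇒ the second point lies to the east; separation 52.29°.

52.29° east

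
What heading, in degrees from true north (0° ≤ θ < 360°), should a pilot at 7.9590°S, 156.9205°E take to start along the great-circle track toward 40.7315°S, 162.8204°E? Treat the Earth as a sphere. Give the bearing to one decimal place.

Δλ = 162.8204 − 156.9205 = 5.8999°.
θ = atan2( sin Δλ · cos φ₂ , cos φ₁ · sin φ₂ − sin φ₁ · cos φ₂ · cos Δλ )
  = atan2(0.07789, -0.54186) = 171.820° → normalised to [0°, 360°): 171.820°.

171.8°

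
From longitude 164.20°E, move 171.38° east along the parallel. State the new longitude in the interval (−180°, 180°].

24.42°W

Start at +164.20°; shift +171.38° → +335.58°.
+335.58° lies outside (−180°, 180°]; subtract 360° → -24.42°.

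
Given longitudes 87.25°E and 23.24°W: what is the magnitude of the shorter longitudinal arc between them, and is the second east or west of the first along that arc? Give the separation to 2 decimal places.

Raw difference: -23.24 − 87.25 = -110.49°.
Normalise into (−180°, 180°]: -110.49° stays -110.49°.
Negative ⇒ the second point lies to the west; separation 110.49°.

110.49° west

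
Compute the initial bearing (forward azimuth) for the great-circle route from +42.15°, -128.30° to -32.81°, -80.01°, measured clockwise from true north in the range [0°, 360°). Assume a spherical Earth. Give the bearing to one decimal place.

Δλ = -80.01 − -128.30 = 48.29°.
θ = atan2( sin Δλ · cos φ₂ , cos φ₁ · sin φ₂ − sin φ₁ · cos φ₂ · cos Δλ )
  = atan2(0.62743, -0.77700) = 141.079° → normalised to [0°, 360°): 141.079°.

141.1°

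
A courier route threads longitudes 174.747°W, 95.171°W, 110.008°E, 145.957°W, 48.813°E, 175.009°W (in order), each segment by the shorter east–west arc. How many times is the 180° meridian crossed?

4

Leg 1: -174.747° → -95.171°, shortest Δλ = 79.576° (east) — does not cross 180°.
Leg 2: -95.171° → +110.008°, shortest Δλ = -154.821° (west) — crosses 180°.
Leg 3: +110.008° → -145.957°, shortest Δλ = 104.035° (east) — crosses 180°.
Leg 4: -145.957° → +48.813°, shortest Δλ = -165.23° (west) — crosses 180°.
Leg 5: +48.813° → -175.009°, shortest Δλ = 136.178° (east) — crosses 180°.
Total crossings: 4.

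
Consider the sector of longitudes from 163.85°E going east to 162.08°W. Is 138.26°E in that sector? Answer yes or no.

Band width going east from +163.85° to -162.08°: ((-162.08 − 163.85) mod 360) = 34.07°.
Offset of +138.26° east of the west edge: ((138.26 − 163.85) mod 360) = 334.41°.
334.41° > 34.07° ⇒ outside.

No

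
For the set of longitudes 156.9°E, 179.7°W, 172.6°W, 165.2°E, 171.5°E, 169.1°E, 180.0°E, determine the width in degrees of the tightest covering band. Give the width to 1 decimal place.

30.5°

Sort the longitudes: -179.7°, -172.6°, +156.9°, +165.2°, +169.1°, +171.5°, +180.0°.
Eastward gaps between consecutive values (wrapping around): 7.1°, 329.5°, 8.3°, 3.9°, 2.4°, 8.5°, 0.3°.
Largest gap = 329.5° ⇒ minimal covering band is its complement: 360° − 329.5° = 30.5°.
Band runs from +156.9° eastward to -172.6°, crossing the antimeridian.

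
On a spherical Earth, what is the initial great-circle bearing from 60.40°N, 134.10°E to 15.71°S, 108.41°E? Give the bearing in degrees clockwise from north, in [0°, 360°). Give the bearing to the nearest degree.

205°

Δλ = 108.41 − 134.10 = -25.69°.
θ = atan2( sin Δλ · cos φ₂ , cos φ₁ · sin φ₂ − sin φ₁ · cos φ₂ · cos Δλ )
  = atan2(-0.41731, -0.88802) = -154.830° → normalised to [0°, 360°): 205.170°.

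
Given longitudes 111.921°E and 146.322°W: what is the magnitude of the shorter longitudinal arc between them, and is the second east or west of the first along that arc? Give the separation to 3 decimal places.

Raw difference: -146.322 − 111.921 = -258.243°.
Normalise into (−180°, 180°]: -258.243° + 360° = 101.757°.
Positive ⇒ the second point lies to the east; separation 101.757°.

101.757° east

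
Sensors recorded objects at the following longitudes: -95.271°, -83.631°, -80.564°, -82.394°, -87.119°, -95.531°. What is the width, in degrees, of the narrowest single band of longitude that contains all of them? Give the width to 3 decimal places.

Sort the longitudes: -95.531°, -95.271°, -87.119°, -83.631°, -82.394°, -80.564°.
Eastward gaps between consecutive values (wrapping around): 0.260°, 8.152°, 3.488°, 1.237°, 1.830°, 345.033°.
Largest gap = 345.033° ⇒ minimal covering band is its complement: 360° − 345.033° = 14.967°.
Band runs from -95.531° eastward to -80.564°.

14.967°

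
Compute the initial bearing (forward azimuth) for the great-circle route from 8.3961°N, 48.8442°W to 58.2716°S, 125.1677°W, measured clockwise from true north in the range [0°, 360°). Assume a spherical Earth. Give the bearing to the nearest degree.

Δλ = -125.1677 − -48.8442 = -76.3235°.
θ = atan2( sin Δλ · cos φ₂ , cos φ₁ · sin φ₂ − sin φ₁ · cos φ₂ · cos Δλ )
  = atan2(-0.51098, -0.85959) = -149.271° → normalised to [0°, 360°): 210.729°.

211°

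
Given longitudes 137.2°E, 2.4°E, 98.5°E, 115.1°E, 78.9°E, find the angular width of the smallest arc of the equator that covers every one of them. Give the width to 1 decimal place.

134.8°

Sort the longitudes: +2.4°, +78.9°, +98.5°, +115.1°, +137.2°.
Eastward gaps between consecutive values (wrapping around): 76.5°, 19.6°, 16.6°, 22.1°, 225.2°.
Largest gap = 225.2° ⇒ minimal covering band is its complement: 360° − 225.2° = 134.8°.
Band runs from +2.4° eastward to +137.2°.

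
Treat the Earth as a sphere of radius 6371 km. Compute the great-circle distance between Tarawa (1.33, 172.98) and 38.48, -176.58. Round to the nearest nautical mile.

2303 nmi

Δλ = -176.58 − 172.98 = -349.56°; wrapped into (−180°, 180°]: 10.44°.
Δφ = 38.48 − 1.33 = 37.15°.
a = sin²(Δφ/2) + cos φ₁ · cos φ₂ · sin²(Δλ/2) = 0.107949.
c = 2·atan2(√a, √(1−a)) = 0.66955 rad → d = 6371·c ≈ 4265.70 km ≈ 2303.29 nmi.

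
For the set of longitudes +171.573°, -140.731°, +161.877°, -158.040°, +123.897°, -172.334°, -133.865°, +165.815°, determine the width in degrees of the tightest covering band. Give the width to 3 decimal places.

102.238°

Sort the longitudes: -172.334°, -158.040°, -140.731°, -133.865°, +123.897°, +161.877°, +165.815°, +171.573°.
Eastward gaps between consecutive values (wrapping around): 14.294°, 17.309°, 6.866°, 257.762°, 37.980°, 3.938°, 5.758°, 16.093°.
Largest gap = 257.762° ⇒ minimal covering band is its complement: 360° − 257.762° = 102.238°.
Band runs from +123.897° eastward to -133.865°, crossing the antimeridian.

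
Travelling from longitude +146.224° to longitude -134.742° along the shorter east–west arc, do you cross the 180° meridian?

Naïve |-134.742 − 146.224| = 280.966° > 180°, so the shorter arc goes the other way round — across 180°.
Signed shortest Δλ = ((-134.742 − 146.224 + 180) mod 360) − 180 = 79.034°.
Going east by 79.034° from +146.224° passes through 180° before reaching -134.742°.

Yes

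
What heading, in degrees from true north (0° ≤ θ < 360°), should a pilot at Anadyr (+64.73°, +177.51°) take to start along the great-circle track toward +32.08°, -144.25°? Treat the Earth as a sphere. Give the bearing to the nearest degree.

Δλ = -144.25 − 177.51 = -321.76°; wrapped into (−180°, 180°]: 38.24°.
θ = atan2( sin Δλ · cos φ₂ , cos φ₁ · sin φ₂ − sin φ₁ · cos φ₂ · cos Δλ )
  = atan2(0.52445, -0.37509) = 125.573° → normalised to [0°, 360°): 125.573°.

126°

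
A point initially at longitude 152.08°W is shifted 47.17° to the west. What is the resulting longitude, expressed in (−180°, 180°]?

Start at -152.08°; shift −47.17° → -199.25°.
-199.25° lies outside (−180°, 180°]; add 360° → +160.75°.

160.75°E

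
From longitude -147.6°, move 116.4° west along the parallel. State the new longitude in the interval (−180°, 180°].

+96.0°

Start at -147.6°; shift −116.4° → -264.0°.
-264.0° lies outside (−180°, 180°]; add 360° → +96.0°.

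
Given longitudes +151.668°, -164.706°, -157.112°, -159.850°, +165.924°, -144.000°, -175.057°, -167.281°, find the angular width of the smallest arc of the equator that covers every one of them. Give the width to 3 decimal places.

Sort the longitudes: -175.057°, -167.281°, -164.706°, -159.850°, -157.112°, -144.000°, +151.668°, +165.924°.
Eastward gaps between consecutive values (wrapping around): 7.776°, 2.575°, 4.856°, 2.738°, 13.112°, 295.668°, 14.256°, 19.019°.
Largest gap = 295.668° ⇒ minimal covering band is its complement: 360° − 295.668° = 64.332°.
Band runs from +151.668° eastward to -144.000°, crossing the antimeridian.

64.332°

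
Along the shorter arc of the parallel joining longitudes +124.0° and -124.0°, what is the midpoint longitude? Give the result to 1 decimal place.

Signed shortest Δλ from +124.0° to -124.0° is +112.0°.
Midpoint longitude = +124.0° + (+112.0°)/2 = +124.0° + 56.0° = +180.0°.
(The naïve average (+124.0 + -124.0)/2 = 0.0° is on the wrong side of the globe.)

+180.0°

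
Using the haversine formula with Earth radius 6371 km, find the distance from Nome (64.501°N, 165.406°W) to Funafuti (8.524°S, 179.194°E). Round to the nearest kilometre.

Δλ = 179.194 − -165.406 = 344.600°; wrapped into (−180°, 180°]: -15.400°.
Δφ = -8.524 − 64.501 = -73.025°.
a = sin²(Δφ/2) + cos φ₁ · cos φ₂ · sin²(Δλ/2) = 0.361666.
c = 2·atan2(√a, √(1−a)) = 1.29047 rad → d = 6371·c ≈ 8221.59 km.

8222 km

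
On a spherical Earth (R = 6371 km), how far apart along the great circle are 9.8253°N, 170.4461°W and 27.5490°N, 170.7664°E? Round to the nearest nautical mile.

Δλ = 170.7664 − -170.4461 = 341.2125°; wrapped into (−180°, 180°]: -18.7875°.
Δφ = 27.5490 − 9.8253 = 17.7237°.
a = sin²(Δφ/2) + cos φ₁ · cos φ₂ · sin²(Δλ/2) = 0.047005.
c = 2·atan2(√a, √(1−a)) = 0.43709 rad → d = 6371·c ≈ 2784.67 km ≈ 1503.60 nmi.

1504 nmi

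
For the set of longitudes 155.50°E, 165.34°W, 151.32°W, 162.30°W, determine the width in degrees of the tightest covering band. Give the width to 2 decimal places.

Sort the longitudes: -165.34°, -162.30°, -151.32°, +155.50°.
Eastward gaps between consecutive values (wrapping around): 3.04°, 10.98°, 306.82°, 39.16°.
Largest gap = 306.82° ⇒ minimal covering band is its complement: 360° − 306.82° = 53.18°.
Band runs from +155.50° eastward to -151.32°, crossing the antimeridian.

53.18°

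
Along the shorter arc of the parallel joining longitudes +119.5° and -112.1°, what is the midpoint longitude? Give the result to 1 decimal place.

-176.3°

Signed shortest Δλ from +119.5° to -112.1° is +128.4°.
Midpoint longitude = +119.5° + (+128.4°)/2 = +119.5° + 64.2° = +183.7°.
Normalise into (−180°, 180°]: -176.3°.
(The naïve average (+119.5 + -112.1)/2 = 3.7° is on the wrong side of the globe.)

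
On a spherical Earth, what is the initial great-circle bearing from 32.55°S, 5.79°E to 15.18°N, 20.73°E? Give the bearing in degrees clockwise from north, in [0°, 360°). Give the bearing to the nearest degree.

Δλ = 20.73 − 5.79 = 14.94°.
θ = atan2( sin Δλ · cos φ₂ , cos φ₁ · sin φ₂ − sin φ₁ · cos φ₂ · cos Δλ )
  = atan2(0.24881, 0.72243) = 19.004° → normalised to [0°, 360°): 19.004°.

19°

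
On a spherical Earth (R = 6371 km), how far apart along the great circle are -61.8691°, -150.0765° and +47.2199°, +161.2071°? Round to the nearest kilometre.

Δλ = 161.2071 − -150.0765 = 311.2836°; wrapped into (−180°, 180°]: -48.7164°.
Δφ = 47.2199 − -61.8691 = 109.0890°.
a = sin²(Δφ/2) + cos φ₁ · cos φ₂ · sin²(Δλ/2) = 0.717991.
c = 2·atan2(√a, √(1−a)) = 2.02193 rad → d = 6371·c ≈ 12881.69 km.

12882 km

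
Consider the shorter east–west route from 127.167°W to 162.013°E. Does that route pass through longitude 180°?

Yes

Naïve |162.013 − -127.167| = 289.18° > 180°, so the shorter arc goes the other way round — across 180°.
Signed shortest Δλ = ((162.013 − -127.167 + 180) mod 360) − 180 = -70.82°.
Going west by 70.82° from -127.167° passes through 180° before reaching +162.013°.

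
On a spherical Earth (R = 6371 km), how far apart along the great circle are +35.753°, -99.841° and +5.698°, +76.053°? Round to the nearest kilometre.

Δλ = 76.053 − -99.841 = 175.894°.
Δφ = 5.698 − 35.753 = -30.055°.
a = sin²(Δφ/2) + cos φ₁ · cos φ₂ · sin²(Δλ/2) = 0.873725.
c = 2·atan2(√a, √(1−a)) = 2.41501 rad → d = 6371·c ≈ 15386.03 km.

15386 km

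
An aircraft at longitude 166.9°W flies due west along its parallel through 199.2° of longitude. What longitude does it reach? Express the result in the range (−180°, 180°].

Start at -166.9°; shift −199.2° → -366.1°.
-366.1° lies outside (−180°, 180°]; add 360° → -6.1°.

6.1°W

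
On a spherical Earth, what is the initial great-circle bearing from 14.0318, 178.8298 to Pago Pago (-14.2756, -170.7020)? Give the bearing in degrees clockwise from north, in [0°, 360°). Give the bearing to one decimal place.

Δλ = -170.7020 − 178.8298 = -349.5318°; wrapped into (−180°, 180°]: 10.4682°.
θ = atan2( sin Δλ · cos φ₂ , cos φ₁ · sin φ₂ − sin φ₁ · cos φ₂ · cos Δλ )
  = atan2(0.17608, -0.47029) = 159.474° → normalised to [0°, 360°): 159.474°.

159.5°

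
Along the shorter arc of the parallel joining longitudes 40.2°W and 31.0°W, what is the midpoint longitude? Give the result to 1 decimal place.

Signed shortest Δλ from -40.2° to -31.0° is +9.2°.
Midpoint longitude = -40.2° + (+9.2°)/2 = -40.2° + 4.6° = -35.6°.

35.6°W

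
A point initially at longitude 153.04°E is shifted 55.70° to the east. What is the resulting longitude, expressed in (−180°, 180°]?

Start at +153.04°; shift +55.70° → +208.74°.
+208.74° lies outside (−180°, 180°]; subtract 360° → -151.26°.

151.26°W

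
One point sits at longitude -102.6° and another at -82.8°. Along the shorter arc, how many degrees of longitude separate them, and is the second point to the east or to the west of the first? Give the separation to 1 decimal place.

19.8° east

Raw difference: -82.8 − -102.6 = 19.8°.
Normalise into (−180°, 180°]: 19.8° stays 19.8°.
Positive ⇒ the second point lies to the east; separation 19.8°.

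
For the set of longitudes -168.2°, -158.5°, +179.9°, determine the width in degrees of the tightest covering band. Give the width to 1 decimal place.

21.6°

Sort the longitudes: -168.2°, -158.5°, +179.9°.
Eastward gaps between consecutive values (wrapping around): 9.7°, 338.4°, 11.9°.
Largest gap = 338.4° ⇒ minimal covering band is its complement: 360° − 338.4° = 21.6°.
Band runs from +179.9° eastward to -158.5°, crossing the antimeridian.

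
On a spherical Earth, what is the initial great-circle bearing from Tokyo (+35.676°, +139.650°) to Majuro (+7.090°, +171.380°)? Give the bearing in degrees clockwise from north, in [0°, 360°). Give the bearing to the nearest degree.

127°

Δλ = 171.380 − 139.650 = 31.730°.
θ = atan2( sin Δλ · cos φ₂ , cos φ₁ · sin φ₂ − sin φ₁ · cos φ₂ · cos Δλ )
  = atan2(0.52190, -0.39198) = 126.909° → normalised to [0°, 360°): 126.909°.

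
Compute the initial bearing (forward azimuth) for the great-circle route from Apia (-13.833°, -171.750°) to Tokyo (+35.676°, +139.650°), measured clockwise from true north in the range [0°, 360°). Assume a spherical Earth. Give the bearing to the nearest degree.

Δλ = 139.650 − -171.750 = 311.400°; wrapped into (−180°, 180°]: -48.600°.
θ = atan2( sin Δλ · cos φ₂ , cos φ₁ · sin φ₂ − sin φ₁ · cos φ₂ · cos Δλ )
  = atan2(-0.60934, 0.69473) = -41.254° → normalised to [0°, 360°): 318.746°.

319°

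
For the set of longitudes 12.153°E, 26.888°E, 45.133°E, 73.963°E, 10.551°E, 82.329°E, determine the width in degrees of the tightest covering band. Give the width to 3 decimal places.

71.778°

Sort the longitudes: +10.551°, +12.153°, +26.888°, +45.133°, +73.963°, +82.329°.
Eastward gaps between consecutive values (wrapping around): 1.602°, 14.735°, 18.245°, 28.830°, 8.366°, 288.222°.
Largest gap = 288.222° ⇒ minimal covering band is its complement: 360° − 288.222° = 71.778°.
Band runs from +10.551° eastward to +82.329°.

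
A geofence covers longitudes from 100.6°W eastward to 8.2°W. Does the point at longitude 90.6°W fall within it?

Yes

Band width going east from -100.6° to -8.2°: ((-8.2 − -100.6) mod 360) = 92.4°.
Offset of -90.6° east of the west edge: ((-90.6 − -100.6) mod 360) = 10.0°.
10.0° ≤ 92.4° ⇒ inside.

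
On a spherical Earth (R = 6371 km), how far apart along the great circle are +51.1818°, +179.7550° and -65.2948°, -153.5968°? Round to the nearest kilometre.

Δλ = -153.5968 − 179.7550 = -333.3518°; wrapped into (−180°, 180°]: 26.6482°.
Δφ = -65.2948 − 51.1818 = -116.4766°.
a = sin²(Δφ/2) + cos φ₁ · cos φ₂ · sin²(Δλ/2) = 0.736831.
c = 2·atan2(√a, √(1−a)) = 2.06424 rad → d = 6371·c ≈ 13151.27 km.

13151 km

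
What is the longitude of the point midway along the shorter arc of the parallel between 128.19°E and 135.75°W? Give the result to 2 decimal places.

Signed shortest Δλ from +128.19° to -135.75° is +96.06°.
Midpoint longitude = +128.19° + (+96.06°)/2 = +128.19° + 48.03° = +176.22°.
(The naïve average (+128.19 + -135.75)/2 = -3.78° is on the wrong side of the globe.)

176.22°E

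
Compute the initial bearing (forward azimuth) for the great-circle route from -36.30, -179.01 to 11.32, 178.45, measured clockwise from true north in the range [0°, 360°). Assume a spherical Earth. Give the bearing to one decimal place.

356.6°

Δλ = 178.45 − -179.01 = 357.46°; wrapped into (−180°, 180°]: -2.54°.
θ = atan2( sin Δλ · cos φ₂ , cos φ₁ · sin φ₂ − sin φ₁ · cos φ₂ · cos Δλ )
  = atan2(-0.04345, 0.73812) = -3.369° → normalised to [0°, 360°): 356.631°.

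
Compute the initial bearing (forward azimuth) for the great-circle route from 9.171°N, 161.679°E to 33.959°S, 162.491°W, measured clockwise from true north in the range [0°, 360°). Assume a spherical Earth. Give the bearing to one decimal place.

Δλ = -162.491 − 161.679 = -324.170°; wrapped into (−180°, 180°]: 35.830°.
θ = atan2( sin Δλ · cos φ₂ , cos φ₁ · sin φ₂ − sin φ₁ · cos φ₂ · cos Δλ )
  = atan2(0.48554, -0.65864) = 143.603° → normalised to [0°, 360°): 143.603°.

143.6°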